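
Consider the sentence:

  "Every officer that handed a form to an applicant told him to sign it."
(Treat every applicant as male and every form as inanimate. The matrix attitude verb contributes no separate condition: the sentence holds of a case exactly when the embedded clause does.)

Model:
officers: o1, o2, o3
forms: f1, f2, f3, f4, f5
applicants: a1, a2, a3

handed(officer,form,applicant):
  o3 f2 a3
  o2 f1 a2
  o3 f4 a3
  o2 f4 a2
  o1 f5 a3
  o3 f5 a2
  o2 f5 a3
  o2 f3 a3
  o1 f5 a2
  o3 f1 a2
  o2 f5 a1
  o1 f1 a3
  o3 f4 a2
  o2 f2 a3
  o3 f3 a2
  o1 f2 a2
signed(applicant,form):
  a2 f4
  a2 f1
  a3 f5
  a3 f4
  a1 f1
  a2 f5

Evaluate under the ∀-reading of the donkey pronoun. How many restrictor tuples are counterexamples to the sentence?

7

"him" takes "an applicant" as antecedent and "it" takes "a form"; both are donkey pronouns co-varying with the restrictor.
Strong reading: for every (o,f,a) with handed(o,f,a), signed(a,f).
Restrictor triples: (o1,f1,a3)→signed(a3,f1) ✗  (o1,f2,a2)→signed(a2,f2) ✗  (o1,f5,a2)→signed(a2,f5) ✓  (o1,f5,a3)→signed(a3,f5) ✓  (o2,f1,a2)→signed(a2,f1) ✓  (o2,f2,a3)→signed(a3,f2) ✗  (o2,f3,a3)→signed(a3,f3) ✗  (o2,f4,a2)→signed(a2,f4) ✓  (o2,f5,a1)→signed(a1,f5) ✗  (o2,f5,a3)→signed(a3,f5) ✓  (o3,f1,a2)→signed(a2,f1) ✓  (o3,f2,a3)→signed(a3,f2) ✗  (o3,f3,a2)→signed(a2,f3) ✗  (o3,f4,a2)→signed(a2,f4) ✓  (o3,f4,a3)→signed(a3,f4) ✓  (o3,f5,a2)→signed(a2,f5) ✓
Counterexamples (restrictor triples failing the scope): 7.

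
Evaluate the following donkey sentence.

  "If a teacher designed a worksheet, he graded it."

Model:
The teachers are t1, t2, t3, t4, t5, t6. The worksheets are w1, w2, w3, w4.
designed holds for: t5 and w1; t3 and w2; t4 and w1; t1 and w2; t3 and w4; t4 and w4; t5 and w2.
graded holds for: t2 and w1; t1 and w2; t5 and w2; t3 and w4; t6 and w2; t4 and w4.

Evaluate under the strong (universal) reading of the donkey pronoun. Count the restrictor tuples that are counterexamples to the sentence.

3

"it" takes "a worksheet" as antecedent — a donkey pronoun bound across the clause boundary.
Strong reading: for every (t,w) with designed(t,w), graded(t,w).
Restrictor pairs: (t1,w2) ✓  (t3,w2) ✗  (t3,w4) ✓  (t4,w1) ✗  (t4,w4) ✓  (t5,w1) ✗  (t5,w2) ✓
Counterexamples (restrictor pairs failing the scope): 3.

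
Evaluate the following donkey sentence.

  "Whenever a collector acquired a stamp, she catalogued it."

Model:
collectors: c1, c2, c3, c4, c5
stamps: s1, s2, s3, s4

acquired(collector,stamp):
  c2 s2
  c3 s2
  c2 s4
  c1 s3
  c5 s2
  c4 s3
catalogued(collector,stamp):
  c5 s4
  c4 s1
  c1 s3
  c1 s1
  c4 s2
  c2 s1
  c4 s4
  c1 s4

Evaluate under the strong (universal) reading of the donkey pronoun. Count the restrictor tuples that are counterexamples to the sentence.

5

"it" takes "a stamp" as antecedent — a donkey pronoun bound across the clause boundary.
Strong reading: for every (c,s) with acquired(c,s), catalogued(c,s).
Restrictor pairs: (c1,s3) ✓  (c2,s2) ✗  (c2,s4) ✗  (c3,s2) ✗  (c4,s3) ✗  (c5,s2) ✗
Counterexamples (restrictor pairs failing the scope): 5.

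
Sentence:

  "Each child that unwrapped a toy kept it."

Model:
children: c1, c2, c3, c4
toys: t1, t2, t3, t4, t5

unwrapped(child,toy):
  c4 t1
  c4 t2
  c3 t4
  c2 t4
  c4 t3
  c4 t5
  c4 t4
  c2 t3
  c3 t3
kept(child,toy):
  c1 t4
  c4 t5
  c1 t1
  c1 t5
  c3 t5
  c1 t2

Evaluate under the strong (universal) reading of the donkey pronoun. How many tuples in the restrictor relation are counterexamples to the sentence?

"it" takes "a toy" as antecedent — a donkey pronoun bound across the clause boundary.
Strong reading: for every (c,t) with unwrapped(c,t), kept(c,t).
Restrictor pairs: (c2,t3) ✗  (c2,t4) ✗  (c3,t3) ✗  (c3,t4) ✗  (c4,t1) ✗  (c4,t2) ✗  (c4,t3) ✗  (c4,t4) ✗  (c4,t5) ✓
Counterexamples (restrictor pairs failing the scope): 8.

8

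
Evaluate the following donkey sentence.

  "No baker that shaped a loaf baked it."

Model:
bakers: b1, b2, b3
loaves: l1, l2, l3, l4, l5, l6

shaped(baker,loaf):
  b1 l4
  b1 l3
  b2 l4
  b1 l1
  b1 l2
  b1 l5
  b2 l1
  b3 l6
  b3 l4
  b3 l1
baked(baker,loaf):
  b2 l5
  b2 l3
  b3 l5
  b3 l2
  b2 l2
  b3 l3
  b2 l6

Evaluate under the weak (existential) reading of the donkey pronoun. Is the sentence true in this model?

True

"it" takes "a loaf" as antecedent — a donkey pronoun bound across the clause boundary.
Truth condition: for no (b,l) with shaped(b,l) does baked(b,l) hold.
Restrictor pairs — does the scope hold? (b1,l1):fails  (b1,l2):fails  (b1,l3):fails  (b1,l4):fails  (b1,l5):fails  (b2,l1):fails  (b2,l4):fails  (b3,l1):fails  (b3,l4):fails  (b3,l6):fails
Scope holds for no restrictor pair, so the sentence is true.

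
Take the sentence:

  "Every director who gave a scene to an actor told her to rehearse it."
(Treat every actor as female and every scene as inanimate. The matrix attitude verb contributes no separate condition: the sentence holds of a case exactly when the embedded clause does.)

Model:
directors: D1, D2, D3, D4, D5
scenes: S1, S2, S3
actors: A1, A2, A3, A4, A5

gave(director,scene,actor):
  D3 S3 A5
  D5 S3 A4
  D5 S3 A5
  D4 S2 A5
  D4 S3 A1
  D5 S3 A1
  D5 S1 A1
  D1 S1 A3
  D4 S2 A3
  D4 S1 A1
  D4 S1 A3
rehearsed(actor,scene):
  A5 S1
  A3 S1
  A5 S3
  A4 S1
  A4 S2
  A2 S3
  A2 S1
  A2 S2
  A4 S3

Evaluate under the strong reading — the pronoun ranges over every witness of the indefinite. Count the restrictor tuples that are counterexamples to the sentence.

6

"her" takes "an actor" as antecedent and "it" takes "a scene"; both are donkey pronouns co-varying with the restrictor.
Strong reading: for every (d,s,a) with gave(d,s,a), rehearsed(a,s).
Restrictor triples: (D1,S1,A3)→rehearsed(A3,S1) ✓  (D3,S3,A5)→rehearsed(A5,S3) ✓  (D4,S1,A1)→rehearsed(A1,S1) ✗  (D4,S1,A3)→rehearsed(A3,S1) ✓  (D4,S2,A3)→rehearsed(A3,S2) ✗  (D4,S2,A5)→rehearsed(A5,S2) ✗  (D4,S3,A1)→rehearsed(A1,S3) ✗  (D5,S1,A1)→rehearsed(A1,S1) ✗  (D5,S3,A1)→rehearsed(A1,S3) ✗  (D5,S3,A4)→rehearsed(A4,S3) ✓  (D5,S3,A5)→rehearsed(A5,S3) ✓
Counterexamples (restrictor triples failing the scope): 6.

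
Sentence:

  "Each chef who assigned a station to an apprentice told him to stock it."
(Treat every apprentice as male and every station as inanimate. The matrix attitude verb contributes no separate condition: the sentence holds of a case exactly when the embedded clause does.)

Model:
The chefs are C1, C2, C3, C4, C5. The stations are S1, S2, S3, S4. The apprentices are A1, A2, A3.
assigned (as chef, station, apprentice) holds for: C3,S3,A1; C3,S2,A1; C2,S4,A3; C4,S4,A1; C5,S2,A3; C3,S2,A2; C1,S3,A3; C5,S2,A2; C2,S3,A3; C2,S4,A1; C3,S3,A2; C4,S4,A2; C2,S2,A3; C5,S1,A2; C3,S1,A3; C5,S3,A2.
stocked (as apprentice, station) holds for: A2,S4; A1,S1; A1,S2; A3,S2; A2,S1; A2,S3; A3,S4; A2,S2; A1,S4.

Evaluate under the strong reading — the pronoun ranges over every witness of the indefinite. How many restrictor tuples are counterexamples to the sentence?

"him" takes "an apprentice" as antecedent and "it" takes "a station"; both are donkey pronouns co-varying with the restrictor.
Strong reading: for every (c,s,a) with assigned(c,s,a), stocked(a,s).
Restrictor triples: (C1,S3,A3)→stocked(A3,S3) ✗  (C2,S2,A3)→stocked(A3,S2) ✓  (C2,S3,A3)→stocked(A3,S3) ✗  (C2,S4,A1)→stocked(A1,S4) ✓  (C2,S4,A3)→stocked(A3,S4) ✓  (C3,S1,A3)→stocked(A3,S1) ✗  (C3,S2,A1)→stocked(A1,S2) ✓  (C3,S2,A2)→stocked(A2,S2) ✓  (C3,S3,A1)→stocked(A1,S3) ✗  (C3,S3,A2)→stocked(A2,S3) ✓  (C4,S4,A1)→stocked(A1,S4) ✓  (C4,S4,A2)→stocked(A2,S4) ✓  (C5,S1,A2)→stocked(A2,S1) ✓  (C5,S2,A2)→stocked(A2,S2) ✓  (C5,S2,A3)→stocked(A3,S2) ✓  (C5,S3,A2)→stocked(A2,S3) ✓
Counterexamples (restrictor triples failing the scope): 4.

4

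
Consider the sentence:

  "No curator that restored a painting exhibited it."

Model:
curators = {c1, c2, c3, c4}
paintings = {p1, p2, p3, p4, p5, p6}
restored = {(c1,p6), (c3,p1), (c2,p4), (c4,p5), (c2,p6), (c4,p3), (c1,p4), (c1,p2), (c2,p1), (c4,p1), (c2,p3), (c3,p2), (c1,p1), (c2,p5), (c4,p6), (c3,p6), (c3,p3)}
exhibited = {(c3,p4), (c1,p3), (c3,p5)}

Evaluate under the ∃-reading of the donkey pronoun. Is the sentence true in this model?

"it" takes "a painting" as antecedent — a donkey pronoun bound across the clause boundary.
Truth condition: for no (c,p) with restored(c,p) does exhibited(c,p) hold.
Restrictor pairs — does the scope hold? (c1,p1):fails  (c1,p2):fails  (c1,p4):fails  (c1,p6):fails  (c2,p1):fails  (c2,p3):fails  (c2,p4):fails  (c2,p5):fails  (c2,p6):fails  (c3,p1):fails  (c3,p2):fails  (c3,p3):fails  (c3,p6):fails  (c4,p1):fails  (c4,p3):fails  (c4,p5):fails  (c4,p6):fails
Scope holds for no restrictor pair, so the sentence is true.

True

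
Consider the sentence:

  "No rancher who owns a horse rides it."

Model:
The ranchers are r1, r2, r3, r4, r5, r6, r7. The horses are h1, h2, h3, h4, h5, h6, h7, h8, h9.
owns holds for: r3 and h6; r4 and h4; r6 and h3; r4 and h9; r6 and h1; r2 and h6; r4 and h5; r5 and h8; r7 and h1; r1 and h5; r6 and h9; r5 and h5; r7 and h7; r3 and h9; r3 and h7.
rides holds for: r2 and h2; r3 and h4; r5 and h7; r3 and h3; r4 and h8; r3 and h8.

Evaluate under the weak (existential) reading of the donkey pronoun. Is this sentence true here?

True

"it" takes "a horse" as antecedent — a donkey pronoun bound across the clause boundary.
Truth condition: for no (r,h) with owns(r,h) does rides(r,h) hold.
Restrictor pairs — does the scope hold? (r1,h5):fails  (r2,h6):fails  (r3,h6):fails  (r3,h7):fails  (r3,h9):fails  (r4,h4):fails  (r4,h5):fails  (r4,h9):fails  (r5,h5):fails  (r5,h8):fails  (r6,h1):fails  (r6,h3):fails  (r6,h9):fails  (r7,h1):fails  (r7,h7):fails
Scope holds for no restrictor pair, so the sentence is true.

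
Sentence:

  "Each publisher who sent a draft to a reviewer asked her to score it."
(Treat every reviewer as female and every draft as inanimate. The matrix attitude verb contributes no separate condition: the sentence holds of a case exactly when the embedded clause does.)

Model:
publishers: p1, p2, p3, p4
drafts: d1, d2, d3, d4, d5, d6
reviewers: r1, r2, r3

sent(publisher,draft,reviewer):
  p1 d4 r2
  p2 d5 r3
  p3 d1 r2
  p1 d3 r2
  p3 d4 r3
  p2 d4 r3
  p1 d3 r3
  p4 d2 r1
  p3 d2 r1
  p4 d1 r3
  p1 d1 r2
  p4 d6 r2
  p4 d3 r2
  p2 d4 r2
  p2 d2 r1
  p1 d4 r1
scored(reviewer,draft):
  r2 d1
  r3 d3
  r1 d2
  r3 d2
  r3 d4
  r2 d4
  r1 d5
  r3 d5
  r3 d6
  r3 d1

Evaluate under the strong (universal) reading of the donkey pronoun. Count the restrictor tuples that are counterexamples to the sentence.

4

"her" takes "a reviewer" as antecedent and "it" takes "a draft"; both are donkey pronouns co-varying with the restrictor.
Strong reading: for every (p,d,r) with sent(p,d,r), scored(r,d).
Restrictor triples: (p1,d1,r2)→scored(r2,d1) ✓  (p1,d3,r2)→scored(r2,d3) ✗  (p1,d3,r3)→scored(r3,d3) ✓  (p1,d4,r1)→scored(r1,d4) ✗  (p1,d4,r2)→scored(r2,d4) ✓  (p2,d2,r1)→scored(r1,d2) ✓  (p2,d4,r2)→scored(r2,d4) ✓  (p2,d4,r3)→scored(r3,d4) ✓  (p2,d5,r3)→scored(r3,d5) ✓  (p3,d1,r2)→scored(r2,d1) ✓  (p3,d2,r1)→scored(r1,d2) ✓  (p3,d4,r3)→scored(r3,d4) ✓  (p4,d1,r3)→scored(r3,d1) ✓  (p4,d2,r1)→scored(r1,d2) ✓  (p4,d3,r2)→scored(r2,d3) ✗  (p4,d6,r2)→scored(r2,d6) ✗
Counterexamples (restrictor triples failing the scope): 4.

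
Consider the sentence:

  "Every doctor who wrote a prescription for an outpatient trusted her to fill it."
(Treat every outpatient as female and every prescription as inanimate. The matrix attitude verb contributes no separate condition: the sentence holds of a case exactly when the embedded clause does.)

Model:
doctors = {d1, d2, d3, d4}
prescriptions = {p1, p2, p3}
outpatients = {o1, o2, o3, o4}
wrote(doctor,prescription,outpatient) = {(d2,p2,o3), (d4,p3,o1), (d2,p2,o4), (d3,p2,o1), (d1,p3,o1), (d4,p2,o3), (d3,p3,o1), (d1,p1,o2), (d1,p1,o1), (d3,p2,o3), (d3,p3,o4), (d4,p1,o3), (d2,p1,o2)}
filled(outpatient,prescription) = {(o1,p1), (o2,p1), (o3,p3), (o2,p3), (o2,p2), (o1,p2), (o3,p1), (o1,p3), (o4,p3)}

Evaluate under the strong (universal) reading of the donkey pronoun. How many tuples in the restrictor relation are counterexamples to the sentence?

4

"her" takes "an outpatient" as antecedent and "it" takes "a prescription"; both are donkey pronouns co-varying with the restrictor.
Strong reading: for every (d,p,o) with wrote(d,p,o), filled(o,p).
Restrictor triples: (d1,p1,o1)→filled(o1,p1) ✓  (d1,p1,o2)→filled(o2,p1) ✓  (d1,p3,o1)→filled(o1,p3) ✓  (d2,p1,o2)→filled(o2,p1) ✓  (d2,p2,o3)→filled(o3,p2) ✗  (d2,p2,o4)→filled(o4,p2) ✗  (d3,p2,o1)→filled(o1,p2) ✓  (d3,p2,o3)→filled(o3,p2) ✗  (d3,p3,o1)→filled(o1,p3) ✓  (d3,p3,o4)→filled(o4,p3) ✓  (d4,p1,o3)→filled(o3,p1) ✓  (d4,p2,o3)→filled(o3,p2) ✗  (d4,p3,o1)→filled(o1,p3) ✓
Counterexamples (restrictor triples failing the scope): 4.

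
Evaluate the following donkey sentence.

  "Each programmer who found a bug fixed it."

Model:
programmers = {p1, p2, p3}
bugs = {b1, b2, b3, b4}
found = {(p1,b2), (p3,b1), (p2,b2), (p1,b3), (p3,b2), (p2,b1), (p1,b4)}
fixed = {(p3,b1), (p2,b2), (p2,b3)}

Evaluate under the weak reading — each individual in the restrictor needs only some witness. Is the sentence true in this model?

False

"it" takes "a bug" as antecedent — a donkey pronoun bound across the clause boundary.
Weak reading: every programmer p with some found-bug has at least one found-bug b such that fixed(p,b).
Per programmer: p1:✗  p2:✓  p3:✓
p1 has no witness among its found-bugs.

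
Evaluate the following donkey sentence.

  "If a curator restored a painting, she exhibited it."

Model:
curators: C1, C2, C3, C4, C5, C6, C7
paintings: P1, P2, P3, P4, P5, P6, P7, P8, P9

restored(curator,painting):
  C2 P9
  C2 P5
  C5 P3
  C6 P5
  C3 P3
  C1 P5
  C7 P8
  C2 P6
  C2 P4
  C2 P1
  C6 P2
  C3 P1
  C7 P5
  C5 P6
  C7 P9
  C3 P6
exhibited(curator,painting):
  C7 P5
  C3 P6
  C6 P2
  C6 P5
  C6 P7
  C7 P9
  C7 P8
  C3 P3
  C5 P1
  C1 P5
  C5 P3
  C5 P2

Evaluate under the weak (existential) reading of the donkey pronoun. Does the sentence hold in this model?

False

"it" takes "a painting" as antecedent — a donkey pronoun bound across the clause boundary.
Weak reading: every curator c with some restored-painting has at least one restored-painting p such that exhibited(c,p).
Per curator: C1:✓  C2:✗  C3:✓  C5:✓  C6:✓  C7:✓
C2 has no witness among its restored-paintings.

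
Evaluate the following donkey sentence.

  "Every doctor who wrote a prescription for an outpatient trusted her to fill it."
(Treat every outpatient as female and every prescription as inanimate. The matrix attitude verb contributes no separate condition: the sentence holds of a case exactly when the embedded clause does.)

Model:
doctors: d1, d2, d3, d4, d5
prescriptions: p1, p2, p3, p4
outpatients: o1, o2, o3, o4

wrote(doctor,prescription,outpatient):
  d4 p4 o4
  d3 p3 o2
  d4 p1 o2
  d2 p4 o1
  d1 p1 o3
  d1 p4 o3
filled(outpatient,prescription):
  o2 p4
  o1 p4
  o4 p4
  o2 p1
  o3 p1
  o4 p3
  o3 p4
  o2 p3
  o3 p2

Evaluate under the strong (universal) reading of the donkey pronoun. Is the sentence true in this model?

"her" takes "an outpatient" as antecedent and "it" takes "a prescription"; both are donkey pronouns co-varying with the restrictor.
Strong reading: for every (d,p,o) with wrote(d,p,o), filled(o,p).
Restrictor triples: (d1,p1,o3)→filled(o3,p1) ✓  (d1,p4,o3)→filled(o3,p4) ✓  (d2,p4,o1)→filled(o1,p4) ✓  (d3,p3,o2)→filled(o2,p3) ✓  (d4,p1,o2)→filled(o2,p1) ✓  (d4,p4,o4)→filled(o4,p4) ✓
Every restrictor triple satisfies the scope.

True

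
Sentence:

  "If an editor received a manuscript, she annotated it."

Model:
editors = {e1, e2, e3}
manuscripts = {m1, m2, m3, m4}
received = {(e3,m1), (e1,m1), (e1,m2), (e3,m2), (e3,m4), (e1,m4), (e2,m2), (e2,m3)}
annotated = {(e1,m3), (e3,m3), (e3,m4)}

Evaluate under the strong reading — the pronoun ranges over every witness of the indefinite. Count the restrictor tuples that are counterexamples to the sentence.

"it" takes "a manuscript" as antecedent — a donkey pronoun bound across the clause boundary.
Strong reading: for every (e,m) with received(e,m), annotated(e,m).
Restrictor pairs: (e1,m1) ✗  (e1,m2) ✗  (e1,m4) ✗  (e2,m2) ✗  (e2,m3) ✗  (e3,m1) ✗  (e3,m2) ✗  (e3,m4) ✓
Counterexamples (restrictor pairs failing the scope): 7.

7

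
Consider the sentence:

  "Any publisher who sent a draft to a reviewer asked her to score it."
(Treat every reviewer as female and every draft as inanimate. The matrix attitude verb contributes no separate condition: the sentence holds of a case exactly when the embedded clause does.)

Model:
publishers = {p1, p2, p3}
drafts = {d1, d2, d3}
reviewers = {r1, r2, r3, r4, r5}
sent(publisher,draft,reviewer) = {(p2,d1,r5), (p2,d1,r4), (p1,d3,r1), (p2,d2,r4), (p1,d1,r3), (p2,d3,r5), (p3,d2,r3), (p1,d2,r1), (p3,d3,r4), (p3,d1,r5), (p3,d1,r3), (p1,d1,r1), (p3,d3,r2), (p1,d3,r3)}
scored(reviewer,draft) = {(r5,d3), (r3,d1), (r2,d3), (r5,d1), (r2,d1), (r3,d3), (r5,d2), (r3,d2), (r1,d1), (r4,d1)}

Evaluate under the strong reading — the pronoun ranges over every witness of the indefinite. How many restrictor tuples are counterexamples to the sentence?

4

"her" takes "a reviewer" as antecedent and "it" takes "a draft"; both are donkey pronouns co-varying with the restrictor.
Strong reading: for every (p,d,r) with sent(p,d,r), scored(r,d).
Restrictor triples: (p1,d1,r1)→scored(r1,d1) ✓  (p1,d1,r3)→scored(r3,d1) ✓  (p1,d2,r1)→scored(r1,d2) ✗  (p1,d3,r1)→scored(r1,d3) ✗  (p1,d3,r3)→scored(r3,d3) ✓  (p2,d1,r4)→scored(r4,d1) ✓  (p2,d1,r5)→scored(r5,d1) ✓  (p2,d2,r4)→scored(r4,d2) ✗  (p2,d3,r5)→scored(r5,d3) ✓  (p3,d1,r3)→scored(r3,d1) ✓  (p3,d1,r5)→scored(r5,d1) ✓  (p3,d2,r3)→scored(r3,d2) ✓  (p3,d3,r2)→scored(r2,d3) ✓  (p3,d3,r4)→scored(r4,d3) ✗
Counterexamples (restrictor triples failing the scope): 4.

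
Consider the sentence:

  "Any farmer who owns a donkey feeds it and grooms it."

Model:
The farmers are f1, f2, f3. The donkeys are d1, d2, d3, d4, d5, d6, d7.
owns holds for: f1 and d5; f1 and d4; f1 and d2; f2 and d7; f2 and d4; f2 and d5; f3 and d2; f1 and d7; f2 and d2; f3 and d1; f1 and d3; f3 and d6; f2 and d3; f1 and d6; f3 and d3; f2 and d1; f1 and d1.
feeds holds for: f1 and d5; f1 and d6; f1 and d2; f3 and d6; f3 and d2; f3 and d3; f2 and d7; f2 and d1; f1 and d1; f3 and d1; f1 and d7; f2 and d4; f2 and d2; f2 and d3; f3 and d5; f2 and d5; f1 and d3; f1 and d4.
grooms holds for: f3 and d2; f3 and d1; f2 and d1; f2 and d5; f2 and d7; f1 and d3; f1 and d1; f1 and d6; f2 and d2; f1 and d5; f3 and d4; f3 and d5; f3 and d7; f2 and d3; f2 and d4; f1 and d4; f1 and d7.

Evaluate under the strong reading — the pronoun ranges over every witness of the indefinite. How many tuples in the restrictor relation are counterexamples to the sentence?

3

"it" takes "a donkey" as antecedent — a donkey pronoun bound across the clause boundary.
Strong reading: for every (f,d) with owns(f,d), feeds(f,d) ∧ grooms(f,d).
Restrictor pairs: (f1,d1) ✓  (f1,d2) ✗  (f1,d3) ✓  (f1,d4) ✓  (f1,d5) ✓  (f1,d6) ✓  (f1,d7) ✓  (f2,d1) ✓  (f2,d2) ✓  (f2,d3) ✓  (f2,d4) ✓  (f2,d5) ✓  (f2,d7) ✓  (f3,d1) ✓  (f3,d2) ✓  (f3,d3) ✗  (f3,d6) ✗
Counterexamples (restrictor pairs failing the scope): 3.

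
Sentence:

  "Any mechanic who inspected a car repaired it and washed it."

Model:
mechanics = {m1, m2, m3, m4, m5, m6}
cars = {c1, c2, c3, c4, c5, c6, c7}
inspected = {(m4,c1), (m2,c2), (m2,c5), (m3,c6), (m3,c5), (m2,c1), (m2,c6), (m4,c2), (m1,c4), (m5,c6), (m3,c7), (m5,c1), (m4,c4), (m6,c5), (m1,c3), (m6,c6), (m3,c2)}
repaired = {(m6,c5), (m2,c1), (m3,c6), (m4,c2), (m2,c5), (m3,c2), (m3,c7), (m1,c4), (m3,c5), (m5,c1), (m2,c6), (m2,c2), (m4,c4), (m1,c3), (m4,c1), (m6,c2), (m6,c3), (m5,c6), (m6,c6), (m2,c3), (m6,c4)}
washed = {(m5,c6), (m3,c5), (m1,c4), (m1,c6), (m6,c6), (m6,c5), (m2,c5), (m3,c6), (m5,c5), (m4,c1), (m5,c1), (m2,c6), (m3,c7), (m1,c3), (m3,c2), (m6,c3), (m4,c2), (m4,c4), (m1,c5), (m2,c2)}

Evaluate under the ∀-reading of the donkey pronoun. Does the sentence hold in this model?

"it" takes "a car" as antecedent — a donkey pronoun bound across the clause boundary.
Strong reading: for every (m,c) with inspected(m,c), repaired(m,c) ∧ washed(m,c).
Restrictor pairs: (m1,c3) ✓  (m1,c4) ✓  (m2,c1) ✗  (m2,c2) ✓  (m2,c5) ✓  (m2,c6) ✓  (m3,c2) ✓  (m3,c5) ✓  (m3,c6) ✓  (m3,c7) ✓  (m4,c1) ✓  (m4,c2) ✓  (m4,c4) ✓  (m5,c1) ✓  (m5,c6) ✓  (m6,c5) ✓  (m6,c6) ✓
Counterexample: (m2,c1) is in inspected but fails the scope.

False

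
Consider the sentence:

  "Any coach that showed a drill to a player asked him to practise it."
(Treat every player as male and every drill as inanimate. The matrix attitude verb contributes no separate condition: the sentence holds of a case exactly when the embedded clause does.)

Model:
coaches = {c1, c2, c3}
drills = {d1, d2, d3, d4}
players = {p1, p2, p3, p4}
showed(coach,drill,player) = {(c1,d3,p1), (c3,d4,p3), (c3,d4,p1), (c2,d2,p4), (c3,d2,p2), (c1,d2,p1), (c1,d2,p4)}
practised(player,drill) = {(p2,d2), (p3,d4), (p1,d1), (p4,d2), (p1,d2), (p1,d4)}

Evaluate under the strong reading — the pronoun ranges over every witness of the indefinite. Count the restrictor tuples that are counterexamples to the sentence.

1

"him" takes "a player" as antecedent and "it" takes "a drill"; both are donkey pronouns co-varying with the restrictor.
Strong reading: for every (c,d,p) with showed(c,d,p), practised(p,d).
Restrictor triples: (c1,d2,p1)→practised(p1,d2) ✓  (c1,d2,p4)→practised(p4,d2) ✓  (c1,d3,p1)→practised(p1,d3) ✗  (c2,d2,p4)→practised(p4,d2) ✓  (c3,d2,p2)→practised(p2,d2) ✓  (c3,d4,p1)→practised(p1,d4) ✓  (c3,d4,p3)→practised(p3,d4) ✓
Counterexamples (restrictor triples failing the scope): 1.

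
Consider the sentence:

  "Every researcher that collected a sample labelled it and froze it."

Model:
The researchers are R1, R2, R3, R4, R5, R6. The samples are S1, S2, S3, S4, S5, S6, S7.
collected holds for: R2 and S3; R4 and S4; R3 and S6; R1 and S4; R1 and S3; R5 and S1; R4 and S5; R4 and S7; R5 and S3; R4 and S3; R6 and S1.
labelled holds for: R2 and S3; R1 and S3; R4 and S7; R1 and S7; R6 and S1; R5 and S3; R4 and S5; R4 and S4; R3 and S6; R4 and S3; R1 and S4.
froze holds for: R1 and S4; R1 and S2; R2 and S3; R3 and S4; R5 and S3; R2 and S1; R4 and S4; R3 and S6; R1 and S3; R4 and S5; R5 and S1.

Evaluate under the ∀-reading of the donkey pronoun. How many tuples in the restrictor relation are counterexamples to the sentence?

4

"it" takes "a sample" as antecedent — a donkey pronoun bound across the clause boundary.
Strong reading: for every (r,s) with collected(r,s), labelled(r,s) ∧ froze(r,s).
Restrictor pairs: (R1,S3) ✓  (R1,S4) ✓  (R2,S3) ✓  (R3,S6) ✓  (R4,S3) ✗  (R4,S4) ✓  (R4,S5) ✓  (R4,S7) ✗  (R5,S1) ✗  (R5,S3) ✓  (R6,S1) ✗
Counterexamples (restrictor pairs failing the scope): 4.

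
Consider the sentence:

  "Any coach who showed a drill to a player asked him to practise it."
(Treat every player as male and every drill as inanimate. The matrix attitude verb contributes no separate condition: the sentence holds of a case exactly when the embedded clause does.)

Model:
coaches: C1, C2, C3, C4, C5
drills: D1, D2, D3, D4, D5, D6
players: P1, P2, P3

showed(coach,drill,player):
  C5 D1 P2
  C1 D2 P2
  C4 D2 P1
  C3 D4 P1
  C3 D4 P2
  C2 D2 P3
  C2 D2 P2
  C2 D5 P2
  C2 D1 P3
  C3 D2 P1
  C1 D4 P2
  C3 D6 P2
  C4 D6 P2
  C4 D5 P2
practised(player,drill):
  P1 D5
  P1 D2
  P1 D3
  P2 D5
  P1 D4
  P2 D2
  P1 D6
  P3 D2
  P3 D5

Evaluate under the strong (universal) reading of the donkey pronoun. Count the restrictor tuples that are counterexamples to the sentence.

"him" takes "a player" as antecedent and "it" takes "a drill"; both are donkey pronouns co-varying with the restrictor.
Strong reading: for every (c,d,p) with showed(c,d,p), practised(p,d).
Restrictor triples: (C1,D2,P2)→practised(P2,D2) ✓  (C1,D4,P2)→practised(P2,D4) ✗  (C2,D1,P3)→practised(P3,D1) ✗  (C2,D2,P2)→practised(P2,D2) ✓  (C2,D2,P3)→practised(P3,D2) ✓  (C2,D5,P2)→practised(P2,D5) ✓  (C3,D2,P1)→practised(P1,D2) ✓  (C3,D4,P1)→practised(P1,D4) ✓  (C3,D4,P2)→practised(P2,D4) ✗  (C3,D6,P2)→practised(P2,D6) ✗  (C4,D2,P1)→practised(P1,D2) ✓  (C4,D5,P2)→practised(P2,D5) ✓  (C4,D6,P2)→practised(P2,D6) ✗  (C5,D1,P2)→practised(P2,D1) ✗
Counterexamples (restrictor triples failing the scope): 6.

6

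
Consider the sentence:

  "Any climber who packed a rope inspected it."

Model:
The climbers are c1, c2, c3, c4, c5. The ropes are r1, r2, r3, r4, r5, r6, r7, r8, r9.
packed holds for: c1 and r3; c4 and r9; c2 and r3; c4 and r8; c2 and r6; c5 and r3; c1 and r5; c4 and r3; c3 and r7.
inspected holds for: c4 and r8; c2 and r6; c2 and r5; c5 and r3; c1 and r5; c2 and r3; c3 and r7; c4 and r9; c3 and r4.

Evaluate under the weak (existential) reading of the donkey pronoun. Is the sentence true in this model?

True

"it" takes "a rope" as antecedent — a donkey pronoun bound across the clause boundary.
Weak reading: every climber c with some packed-rope has at least one packed-rope r such that inspected(c,r).
Per climber: c1:✓  c2:✓  c3:✓  c4:✓  c5:✓
Every climber in the restrictor has a witness.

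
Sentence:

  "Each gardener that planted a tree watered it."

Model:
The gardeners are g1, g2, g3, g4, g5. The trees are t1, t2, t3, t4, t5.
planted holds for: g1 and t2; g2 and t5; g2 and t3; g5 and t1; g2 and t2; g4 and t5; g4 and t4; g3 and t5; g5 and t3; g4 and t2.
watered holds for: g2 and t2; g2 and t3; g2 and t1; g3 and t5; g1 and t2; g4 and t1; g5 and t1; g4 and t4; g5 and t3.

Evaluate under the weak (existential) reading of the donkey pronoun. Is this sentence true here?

True

"it" takes "a tree" as antecedent — a donkey pronoun bound across the clause boundary.
Weak reading: every gardener g with some planted-tree has at least one planted-tree t such that watered(g,t).
Per gardener: g1:✓  g2:✓  g3:✓  g4:✓  g5:✓
Every gardener in the restrictor has a witness.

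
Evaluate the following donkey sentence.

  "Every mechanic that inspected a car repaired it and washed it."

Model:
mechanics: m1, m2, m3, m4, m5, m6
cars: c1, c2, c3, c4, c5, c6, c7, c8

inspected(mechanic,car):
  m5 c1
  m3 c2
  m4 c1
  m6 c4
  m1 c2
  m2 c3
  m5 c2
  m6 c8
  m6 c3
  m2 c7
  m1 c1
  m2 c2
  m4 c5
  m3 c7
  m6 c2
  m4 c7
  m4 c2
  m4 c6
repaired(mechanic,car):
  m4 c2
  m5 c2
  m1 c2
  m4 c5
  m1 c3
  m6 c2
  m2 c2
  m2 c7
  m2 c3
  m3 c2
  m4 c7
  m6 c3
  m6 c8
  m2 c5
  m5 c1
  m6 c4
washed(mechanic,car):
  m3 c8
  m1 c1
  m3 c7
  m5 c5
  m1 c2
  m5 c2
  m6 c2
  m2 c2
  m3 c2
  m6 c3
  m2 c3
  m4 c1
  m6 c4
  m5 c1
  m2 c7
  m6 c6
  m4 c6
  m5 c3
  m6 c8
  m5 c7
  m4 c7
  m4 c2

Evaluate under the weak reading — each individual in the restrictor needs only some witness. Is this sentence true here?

"it" takes "a car" as antecedent — a donkey pronoun bound across the clause boundary.
Weak reading: every mechanic m with some inspected-car has at least one inspected-car c such that repaired(m,c) ∧ washed(m,c).
Per mechanic: m1:✓  m2:✓  m3:✓  m4:✓  m5:✓  m6:✓
Every mechanic in the restrictor has a witness.

True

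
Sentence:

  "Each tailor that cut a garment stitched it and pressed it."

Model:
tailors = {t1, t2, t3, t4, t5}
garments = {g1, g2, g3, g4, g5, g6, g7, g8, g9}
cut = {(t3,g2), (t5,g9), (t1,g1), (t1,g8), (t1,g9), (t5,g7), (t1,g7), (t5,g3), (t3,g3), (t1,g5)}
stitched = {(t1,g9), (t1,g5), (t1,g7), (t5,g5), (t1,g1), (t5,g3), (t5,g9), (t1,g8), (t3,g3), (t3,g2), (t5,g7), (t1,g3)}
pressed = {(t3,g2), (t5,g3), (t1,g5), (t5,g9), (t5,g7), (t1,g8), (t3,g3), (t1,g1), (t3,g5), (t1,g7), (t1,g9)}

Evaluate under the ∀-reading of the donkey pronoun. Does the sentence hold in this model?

True

"it" takes "a garment" as antecedent — a donkey pronoun bound across the clause boundary.
Strong reading: for every (t,g) with cut(t,g), stitched(t,g) ∧ pressed(t,g).
Restrictor pairs: (t1,g1) ✓  (t1,g5) ✓  (t1,g7) ✓  (t1,g8) ✓  (t1,g9) ✓  (t3,g2) ✓  (t3,g3) ✓  (t5,g3) ✓  (t5,g7) ✓  (t5,g9) ✓
Every restrictor pair satisfies the scope.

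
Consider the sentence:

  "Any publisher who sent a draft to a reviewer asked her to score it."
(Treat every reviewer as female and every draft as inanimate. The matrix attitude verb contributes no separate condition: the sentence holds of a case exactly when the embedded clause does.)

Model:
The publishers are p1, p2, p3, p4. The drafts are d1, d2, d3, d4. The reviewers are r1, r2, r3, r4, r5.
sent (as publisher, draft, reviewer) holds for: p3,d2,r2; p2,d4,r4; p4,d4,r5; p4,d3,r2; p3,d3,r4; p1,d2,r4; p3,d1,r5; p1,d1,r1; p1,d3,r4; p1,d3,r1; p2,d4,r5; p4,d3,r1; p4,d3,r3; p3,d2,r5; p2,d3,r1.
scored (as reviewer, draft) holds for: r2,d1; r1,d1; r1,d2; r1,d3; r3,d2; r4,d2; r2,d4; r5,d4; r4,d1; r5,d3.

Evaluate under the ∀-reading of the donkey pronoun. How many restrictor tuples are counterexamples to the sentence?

"her" takes "a reviewer" as antecedent and "it" takes "a draft"; both are donkey pronouns co-varying with the restrictor.
Strong reading: for every (p,d,r) with sent(p,d,r), scored(r,d).
Restrictor triples: (p1,d1,r1)→scored(r1,d1) ✓  (p1,d2,r4)→scored(r4,d2) ✓  (p1,d3,r1)→scored(r1,d3) ✓  (p1,d3,r4)→scored(r4,d3) ✗  (p2,d3,r1)→scored(r1,d3) ✓  (p2,d4,r4)→scored(r4,d4) ✗  (p2,d4,r5)→scored(r5,d4) ✓  (p3,d1,r5)→scored(r5,d1) ✗  (p3,d2,r2)→scored(r2,d2) ✗  (p3,d2,r5)→scored(r5,d2) ✗  (p3,d3,r4)→scored(r4,d3) ✗  (p4,d3,r1)→scored(r1,d3) ✓  (p4,d3,r2)→scored(r2,d3) ✗  (p4,d3,r3)→scored(r3,d3) ✗  (p4,d4,r5)→scored(r5,d4) ✓
Counterexamples (restrictor triples failing the scope): 8.

8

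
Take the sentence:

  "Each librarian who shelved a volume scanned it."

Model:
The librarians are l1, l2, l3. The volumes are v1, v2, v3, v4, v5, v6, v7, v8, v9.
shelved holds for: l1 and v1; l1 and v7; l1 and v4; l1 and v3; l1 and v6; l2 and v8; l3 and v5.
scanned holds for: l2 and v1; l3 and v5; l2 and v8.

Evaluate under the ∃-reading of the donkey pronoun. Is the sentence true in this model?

"it" takes "a volume" as antecedent — a donkey pronoun bound across the clause boundary.
Weak reading: every librarian l with some shelved-volume has at least one shelved-volume v such that scanned(l,v).
Per librarian: l1:✗  l2:✓  l3:✓
l1 has no witness among its shelved-volumes.

False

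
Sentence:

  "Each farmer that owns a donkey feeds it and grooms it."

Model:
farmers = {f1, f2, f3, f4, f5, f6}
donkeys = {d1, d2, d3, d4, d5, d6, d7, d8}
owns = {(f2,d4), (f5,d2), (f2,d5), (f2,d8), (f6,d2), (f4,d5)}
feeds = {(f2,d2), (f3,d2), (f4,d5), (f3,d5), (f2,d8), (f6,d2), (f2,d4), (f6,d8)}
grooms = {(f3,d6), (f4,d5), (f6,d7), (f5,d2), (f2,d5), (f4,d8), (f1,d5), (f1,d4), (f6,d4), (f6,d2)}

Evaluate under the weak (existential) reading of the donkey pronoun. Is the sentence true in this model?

"it" takes "a donkey" as antecedent — a donkey pronoun bound across the clause boundary.
Weak reading: every farmer f with some owns-donkey has at least one owns-donkey d such that feeds(f,d) ∧ grooms(f,d).
Per farmer: f2:✗  f4:✓  f5:✗  f6:✓
f2 has no witness among its owns-donkeys.

False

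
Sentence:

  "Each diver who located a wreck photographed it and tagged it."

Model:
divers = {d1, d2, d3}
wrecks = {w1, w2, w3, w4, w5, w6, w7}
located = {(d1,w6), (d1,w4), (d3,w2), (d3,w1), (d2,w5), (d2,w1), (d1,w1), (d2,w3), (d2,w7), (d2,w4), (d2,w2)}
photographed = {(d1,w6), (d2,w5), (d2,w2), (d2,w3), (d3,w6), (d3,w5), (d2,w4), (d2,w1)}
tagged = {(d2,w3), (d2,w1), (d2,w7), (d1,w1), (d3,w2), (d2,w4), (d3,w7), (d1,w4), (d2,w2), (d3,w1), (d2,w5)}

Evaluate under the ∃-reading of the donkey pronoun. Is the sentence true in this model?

"it" takes "a wreck" as antecedent — a donkey pronoun bound across the clause boundary.
Weak reading: every diver d with some located-wreck has at least one located-wreck w such that photographed(d,w) ∧ tagged(d,w).
Per diver: d1:✗  d2:✓  d3:✗
d1 has no witness among its located-wrecks.

False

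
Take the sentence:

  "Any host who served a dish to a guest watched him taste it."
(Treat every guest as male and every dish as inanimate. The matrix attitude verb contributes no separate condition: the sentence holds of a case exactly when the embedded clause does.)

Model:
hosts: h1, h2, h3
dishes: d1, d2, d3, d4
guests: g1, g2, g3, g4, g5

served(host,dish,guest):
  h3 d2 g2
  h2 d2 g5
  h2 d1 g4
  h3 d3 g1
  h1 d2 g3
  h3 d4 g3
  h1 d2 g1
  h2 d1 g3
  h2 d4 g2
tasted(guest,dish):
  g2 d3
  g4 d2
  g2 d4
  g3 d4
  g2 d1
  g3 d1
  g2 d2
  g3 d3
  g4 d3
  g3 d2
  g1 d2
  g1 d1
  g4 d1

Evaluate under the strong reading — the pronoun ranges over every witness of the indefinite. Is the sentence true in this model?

"him" takes "a guest" as antecedent and "it" takes "a dish"; both are donkey pronouns co-varying with the restrictor.
Strong reading: for every (h,d,g) with served(h,d,g), tasted(g,d).
Restrictor triples: (h1,d2,g1)→tasted(g1,d2) ✓  (h1,d2,g3)→tasted(g3,d2) ✓  (h2,d1,g3)→tasted(g3,d1) ✓  (h2,d1,g4)→tasted(g4,d1) ✓  (h2,d2,g5)→tasted(g5,d2) ✗  (h2,d4,g2)→tasted(g2,d4) ✓  (h3,d2,g2)→tasted(g2,d2) ✓  (h3,d3,g1)→tasted(g1,d3) ✗  (h3,d4,g3)→tasted(g3,d4) ✓
Counterexample: (h2,d2,g5) — tasted(g5,d2) does not hold.

False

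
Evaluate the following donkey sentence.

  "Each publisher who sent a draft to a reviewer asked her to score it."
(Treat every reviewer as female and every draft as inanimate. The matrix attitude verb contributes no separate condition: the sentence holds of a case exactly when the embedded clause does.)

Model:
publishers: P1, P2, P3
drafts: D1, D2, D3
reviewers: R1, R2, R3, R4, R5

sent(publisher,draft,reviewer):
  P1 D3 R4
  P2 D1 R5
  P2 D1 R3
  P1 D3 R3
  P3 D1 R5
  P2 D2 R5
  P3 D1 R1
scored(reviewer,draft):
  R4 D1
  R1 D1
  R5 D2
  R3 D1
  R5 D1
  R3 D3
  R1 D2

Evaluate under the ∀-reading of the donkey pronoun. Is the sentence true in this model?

False

"her" takes "a reviewer" as antecedent and "it" takes "a draft"; both are donkey pronouns co-varying with the restrictor.
Strong reading: for every (p,d,r) with sent(p,d,r), scored(r,d).
Restrictor triples: (P1,D3,R3)→scored(R3,D3) ✓  (P1,D3,R4)→scored(R4,D3) ✗  (P2,D1,R3)→scored(R3,D1) ✓  (P2,D1,R5)→scored(R5,D1) ✓  (P2,D2,R5)→scored(R5,D2) ✓  (P3,D1,R1)→scored(R1,D1) ✓  (P3,D1,R5)→scored(R5,D1) ✓
Counterexample: (P1,D3,R4) — scored(R4,D3) does not hold.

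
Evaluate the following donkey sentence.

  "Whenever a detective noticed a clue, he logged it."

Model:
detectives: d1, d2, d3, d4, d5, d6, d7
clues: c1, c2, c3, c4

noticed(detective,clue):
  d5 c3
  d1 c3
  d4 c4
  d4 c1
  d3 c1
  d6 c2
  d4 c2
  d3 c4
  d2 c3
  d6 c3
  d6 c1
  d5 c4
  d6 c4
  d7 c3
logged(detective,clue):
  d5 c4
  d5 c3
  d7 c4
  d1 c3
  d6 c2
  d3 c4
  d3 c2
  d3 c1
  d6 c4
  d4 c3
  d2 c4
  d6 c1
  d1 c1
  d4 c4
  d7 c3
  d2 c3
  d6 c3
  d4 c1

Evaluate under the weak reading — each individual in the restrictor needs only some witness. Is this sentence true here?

True

"it" takes "a clue" as antecedent — a donkey pronoun bound across the clause boundary.
Weak reading: every detective d with some noticed-clue has at least one noticed-clue c such that logged(d,c).
Per detective: d1:✓  d2:✓  d3:✓  d4:✓  d5:✓  d6:✓  d7:✓
Every detective in the restrictor has a witness.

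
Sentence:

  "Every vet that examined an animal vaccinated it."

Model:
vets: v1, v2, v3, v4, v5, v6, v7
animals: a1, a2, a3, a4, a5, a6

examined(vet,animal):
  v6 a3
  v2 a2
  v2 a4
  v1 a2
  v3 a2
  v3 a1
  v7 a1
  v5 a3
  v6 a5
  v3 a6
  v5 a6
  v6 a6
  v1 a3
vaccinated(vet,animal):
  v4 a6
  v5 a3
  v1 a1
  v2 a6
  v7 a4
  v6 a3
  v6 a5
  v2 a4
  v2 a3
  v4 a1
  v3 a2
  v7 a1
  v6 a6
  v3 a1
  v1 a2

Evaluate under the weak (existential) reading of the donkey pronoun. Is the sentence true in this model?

True

"it" takes "an animal" as antecedent — a donkey pronoun bound across the clause boundary.
Weak reading: every vet v with some examined-animal has at least one examined-animal a such that vaccinated(v,a).
Per vet: v1:✓  v2:✓  v3:✓  v5:✓  v6:✓  v7:✓
Every vet in the restrictor has a witness.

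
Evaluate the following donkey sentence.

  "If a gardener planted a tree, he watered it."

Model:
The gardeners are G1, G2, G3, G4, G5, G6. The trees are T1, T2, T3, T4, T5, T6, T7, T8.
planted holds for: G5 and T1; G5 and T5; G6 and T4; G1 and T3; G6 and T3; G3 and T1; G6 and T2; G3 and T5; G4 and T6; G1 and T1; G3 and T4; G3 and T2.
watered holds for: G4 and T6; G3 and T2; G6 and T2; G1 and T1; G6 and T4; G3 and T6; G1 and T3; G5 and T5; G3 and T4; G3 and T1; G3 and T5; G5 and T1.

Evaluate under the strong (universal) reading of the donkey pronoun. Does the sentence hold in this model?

"it" takes "a tree" as antecedent — a donkey pronoun bound across the clause boundary.
Strong reading: for every (g,t) with planted(g,t), watered(g,t).
Restrictor pairs: (G1,T1) ✓  (G1,T3) ✓  (G3,T1) ✓  (G3,T2) ✓  (G3,T4) ✓  (G3,T5) ✓  (G4,T6) ✓  (G5,T1) ✓  (G5,T5) ✓  (G6,T2) ✓  (G6,T3) ✗  (G6,T4) ✓
Counterexample: (G6,T3) is in planted but fails the scope.

False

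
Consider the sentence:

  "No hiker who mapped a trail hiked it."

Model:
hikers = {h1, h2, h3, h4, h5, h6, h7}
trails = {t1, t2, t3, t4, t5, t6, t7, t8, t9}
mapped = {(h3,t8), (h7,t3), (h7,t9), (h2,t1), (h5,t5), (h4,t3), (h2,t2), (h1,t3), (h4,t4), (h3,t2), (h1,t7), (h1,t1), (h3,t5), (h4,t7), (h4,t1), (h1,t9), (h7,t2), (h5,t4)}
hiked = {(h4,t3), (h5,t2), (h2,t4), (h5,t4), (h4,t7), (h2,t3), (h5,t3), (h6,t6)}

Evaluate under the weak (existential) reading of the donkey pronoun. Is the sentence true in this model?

"it" takes "a trail" as antecedent — a donkey pronoun bound across the clause boundary.
Truth condition: for no (h,t) with mapped(h,t) does hiked(h,t) hold.
Restrictor pairs — does the scope hold? (h1,t1):fails  (h1,t3):fails  (h1,t7):fails  (h1,t9):fails  (h2,t1):fails  (h2,t2):fails  (h3,t2):fails  (h3,t5):fails  (h3,t8):fails  (h4,t1):fails  (h4,t3):holds  (h4,t4):fails  (h4,t7):holds  (h5,t4):holds  (h5,t5):fails  (h7,t2):fails  (h7,t3):fails  (h7,t9):fails
Scope holds for 3 pair(s), so the sentence is false.

False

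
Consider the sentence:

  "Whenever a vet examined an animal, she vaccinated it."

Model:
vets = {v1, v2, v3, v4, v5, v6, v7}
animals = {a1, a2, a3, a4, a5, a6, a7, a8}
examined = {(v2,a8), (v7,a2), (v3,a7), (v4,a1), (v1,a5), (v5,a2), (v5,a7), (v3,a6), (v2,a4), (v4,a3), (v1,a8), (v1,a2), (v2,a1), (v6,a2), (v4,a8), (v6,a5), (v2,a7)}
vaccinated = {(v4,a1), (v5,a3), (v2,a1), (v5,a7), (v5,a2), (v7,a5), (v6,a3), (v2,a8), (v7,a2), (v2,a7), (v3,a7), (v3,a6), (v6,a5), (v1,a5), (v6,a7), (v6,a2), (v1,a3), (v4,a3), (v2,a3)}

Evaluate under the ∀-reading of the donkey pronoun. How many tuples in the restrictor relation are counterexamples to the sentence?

"it" takes "an animal" as antecedent — a donkey pronoun bound across the clause boundary.
Strong reading: for every (v,a) with examined(v,a), vaccinated(v,a).
Restrictor pairs: (v1,a2) ✗  (v1,a5) ✓  (v1,a8) ✗  (v2,a1) ✓  (v2,a4) ✗  (v2,a7) ✓  (v2,a8) ✓  (v3,a6) ✓  (v3,a7) ✓  (v4,a1) ✓  (v4,a3) ✓  (v4,a8) ✗  (v5,a2) ✓  (v5,a7) ✓  (v6,a2) ✓  (v6,a5) ✓  (v7,a2) ✓
Counterexamples (restrictor pairs failing the scope): 4.

4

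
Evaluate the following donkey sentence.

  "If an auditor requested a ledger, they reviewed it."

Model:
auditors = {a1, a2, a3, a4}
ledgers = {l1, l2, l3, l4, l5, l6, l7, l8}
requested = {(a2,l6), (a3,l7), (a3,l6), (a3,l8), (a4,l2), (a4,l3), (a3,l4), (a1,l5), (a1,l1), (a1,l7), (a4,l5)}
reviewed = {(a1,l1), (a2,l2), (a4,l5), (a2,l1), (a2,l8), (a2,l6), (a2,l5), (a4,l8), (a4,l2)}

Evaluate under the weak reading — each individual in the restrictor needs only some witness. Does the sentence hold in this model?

"it" takes "a ledger" as antecedent — a donkey pronoun bound across the clause boundary.
Weak reading: every auditor a with some requested-ledger has at least one requested-ledger l such that reviewed(a,l).
Per auditor: a1:✓  a2:✓  a3:✗  a4:✓
a3 has no witness among its requested-ledgers.

False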